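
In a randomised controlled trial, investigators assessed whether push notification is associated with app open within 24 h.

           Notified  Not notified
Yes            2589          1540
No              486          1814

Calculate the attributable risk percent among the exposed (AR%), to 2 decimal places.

Reading the table with exposure as columns: a = 2589 (Notified, case), b = 486 (Notified, non-case), c = 1540 (Not notified, case), d = 1814.
Risk in exposed = 2589/3075 = 0.84195; risk in unexposed = 1540/3354 = 0.45915.
RR = 0.84195/0.45915 = 1.83370
AR% = (RR − 1)/RR × 100 = (1.83370 − 1)/1.83370 × 100 = 45.4656%

45.47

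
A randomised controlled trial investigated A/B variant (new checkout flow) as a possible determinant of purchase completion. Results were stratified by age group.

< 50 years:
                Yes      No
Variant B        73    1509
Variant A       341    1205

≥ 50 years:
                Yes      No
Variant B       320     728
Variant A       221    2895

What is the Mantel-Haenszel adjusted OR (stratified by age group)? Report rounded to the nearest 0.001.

OR_MH = Σ(aᵢdᵢ/nᵢ) / Σ(bᵢcᵢ/nᵢ), where nᵢ is the stratum total.
Stratum 1 (< 50 years): n = 3128; a·d/n = 73·1205/3128 = 28.1218; b·c/n = 1509·341/3128 = 164.5042
Stratum 2 (≥ 50 years): n = 4164; a·d/n = 320·2895/4164 = 222.4784; b·c/n = 728·221/4164 = 38.6378
OR_MH = (28.1218 + 222.4784) / (164.5042 + 38.6378) = 250.6002 / 203.1420 = 1.23362

1.234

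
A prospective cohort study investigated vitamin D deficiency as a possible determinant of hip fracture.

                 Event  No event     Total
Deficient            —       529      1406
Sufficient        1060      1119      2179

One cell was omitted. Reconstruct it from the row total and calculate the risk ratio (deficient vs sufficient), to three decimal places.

1.282

The missing cell is in the exposed row: 1406 − 529 = 877.
So a = 877, b = 529, c = 1060, d = 1119.
RR = [a/(a+b)] / [c/(c+d)] = (877/1406) / (1060/2179) = 0.62376/0.48646 = 1.28223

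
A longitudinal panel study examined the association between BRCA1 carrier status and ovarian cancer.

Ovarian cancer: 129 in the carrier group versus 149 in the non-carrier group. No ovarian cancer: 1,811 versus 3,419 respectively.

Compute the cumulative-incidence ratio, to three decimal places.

1.592

From the description: a = 129, b = 1811, c = 149, d = 3419.
Risk in exposed = 129/1940 = 0.06649; risk in unexposed = 149/3568 = 0.04176.
RR = 0.06649 / 0.04176 = 1.59231
The risk among the exposed is 1.59 times that among the unexposed.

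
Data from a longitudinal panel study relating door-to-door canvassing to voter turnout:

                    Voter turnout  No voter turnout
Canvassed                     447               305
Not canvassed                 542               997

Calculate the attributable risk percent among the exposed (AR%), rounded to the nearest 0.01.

Cells: a = 447, b = 305, c = 542, d = 997.
Risk in exposed = 447/752 = 0.59441; risk in unexposed = 542/1539 = 0.35218.
RR = 0.59441/0.35218 = 1.68783
AR% = (RR − 1)/RR × 100 = (1.68783 − 1)/1.68783 × 100 = 40.7524%

40.75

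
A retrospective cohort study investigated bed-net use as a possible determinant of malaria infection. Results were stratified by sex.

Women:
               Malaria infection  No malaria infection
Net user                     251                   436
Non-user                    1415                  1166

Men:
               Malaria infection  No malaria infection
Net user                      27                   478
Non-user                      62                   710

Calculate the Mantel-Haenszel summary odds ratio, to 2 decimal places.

0.49

OR_MH = Σ(aᵢdᵢ/nᵢ) / Σ(bᵢcᵢ/nᵢ), where nᵢ is the stratum total.
Stratum 1 (Women): n = 3268; a·d/n = 251·1166/3268 = 89.5551; b·c/n = 436·1415/3268 = 188.7821
Stratum 2 (Men): n = 1277; a·d/n = 27·710/1277 = 15.0117; b·c/n = 478·62/1277 = 23.2075
OR_MH = (89.5551 + 15.0117) / (188.7821 + 23.2075) = 104.5668 / 211.9896 = 0.49326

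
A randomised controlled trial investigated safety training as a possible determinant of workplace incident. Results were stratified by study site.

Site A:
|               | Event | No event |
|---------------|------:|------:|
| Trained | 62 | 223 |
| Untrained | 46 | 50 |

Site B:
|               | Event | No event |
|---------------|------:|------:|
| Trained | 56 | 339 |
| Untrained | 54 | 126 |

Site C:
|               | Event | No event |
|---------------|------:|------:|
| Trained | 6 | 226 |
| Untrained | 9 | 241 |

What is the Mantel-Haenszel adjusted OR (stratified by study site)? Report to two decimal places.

OR_MH = Σ(aᵢdᵢ/nᵢ) / Σ(bᵢcᵢ/nᵢ), where nᵢ is the stratum total.
Stratum 1 (Site A): n = 381; a·d/n = 62·50/381 = 8.1365; b·c/n = 223·46/381 = 26.9239
Stratum 2 (Site B): n = 575; a·d/n = 56·126/575 = 12.2713; b·c/n = 339·54/575 = 31.8365
Stratum 3 (Site C): n = 482; a·d/n = 6·241/482 = 3.0000; b·c/n = 226·9/482 = 4.2199
OR_MH = (8.1365 + 12.2713 + 3.0000) / (26.9239 + 31.8365 + 4.2199) = 23.4078 / 62.9803 = 0.37167

0.37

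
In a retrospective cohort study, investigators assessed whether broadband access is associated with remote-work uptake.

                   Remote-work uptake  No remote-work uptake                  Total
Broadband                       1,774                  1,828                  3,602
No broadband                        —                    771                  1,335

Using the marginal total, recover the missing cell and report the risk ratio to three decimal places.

The missing cell is in the unexposed row: 1335 − 771 = 564.
So a = 1774, b = 1828, c = 564, d = 771.
RR = [a/(a+b)] / [c/(c+d)] = (1774/3602) / (564/1335) = 0.49250/0.42247 = 1.16577

1.166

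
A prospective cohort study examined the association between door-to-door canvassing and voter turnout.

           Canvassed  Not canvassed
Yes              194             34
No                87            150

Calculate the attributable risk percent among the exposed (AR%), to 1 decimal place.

73.2

Reading the table with exposure as columns: a = 194 (Canvassed, case), b = 87 (Canvassed, non-case), c = 34 (Not canvassed, case), d = 150.
Risk in exposed = 194/281 = 0.69039; risk in unexposed = 34/184 = 0.18478.
RR = 0.69039/0.18478 = 3.73624
AR% = (RR − 1)/RR × 100 = (3.73624 − 1)/3.73624 × 100 = 73.2351%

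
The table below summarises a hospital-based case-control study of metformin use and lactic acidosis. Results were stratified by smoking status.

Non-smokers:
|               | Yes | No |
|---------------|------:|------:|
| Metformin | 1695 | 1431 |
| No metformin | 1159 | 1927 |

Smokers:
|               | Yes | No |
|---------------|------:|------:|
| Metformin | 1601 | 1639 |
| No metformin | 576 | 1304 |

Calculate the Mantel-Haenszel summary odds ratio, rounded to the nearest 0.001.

2.068

OR_MH = Σ(aᵢdᵢ/nᵢ) / Σ(bᵢcᵢ/nᵢ), where nᵢ is the stratum total.
Stratum 1 (Non-smokers): n = 6212; a·d/n = 1695·1927/6212 = 525.7993; b·c/n = 1431·1159/6212 = 266.9879
Stratum 2 (Smokers): n = 5120; a·d/n = 1601·1304/5120 = 407.7547; b·c/n = 1639·576/5120 = 184.3875
OR_MH = (525.7993 + 407.7547) / (266.9879 + 184.3875) = 933.5539 / 451.3754 = 2.06824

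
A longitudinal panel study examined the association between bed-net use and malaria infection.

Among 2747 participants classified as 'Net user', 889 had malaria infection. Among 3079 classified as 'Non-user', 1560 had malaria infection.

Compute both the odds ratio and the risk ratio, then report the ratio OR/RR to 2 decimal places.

0.73

From the description: a = 889, b = 1858, c = 1560, d = 1519.
OR = (889·1519)/(1858·1560) = 1350391/2898480 = 0.46590
Risk in exposed = 889/2747 = 0.32363; risk in unexposed = 1560/3079 = 0.50666; RR = 0.63875
OR/RR = 0.46590 / 0.63875 = 0.72939
The outcome is not rare, so the OR lies further from 1 than the RR.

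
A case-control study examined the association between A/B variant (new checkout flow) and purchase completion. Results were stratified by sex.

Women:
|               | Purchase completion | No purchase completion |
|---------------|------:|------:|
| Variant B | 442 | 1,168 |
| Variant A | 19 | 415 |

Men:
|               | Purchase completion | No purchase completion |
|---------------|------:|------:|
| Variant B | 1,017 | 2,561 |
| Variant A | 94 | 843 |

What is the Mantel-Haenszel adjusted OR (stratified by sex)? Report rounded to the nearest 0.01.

OR_MH = Σ(aᵢdᵢ/nᵢ) / Σ(bᵢcᵢ/nᵢ), where nᵢ is the stratum total.
Stratum 1 (Women): n = 2044; a·d/n = 442·415/2044 = 89.7407; b·c/n = 1168·19/2044 = 10.8571
Stratum 2 (Men): n = 4515; a·d/n = 1017·843/4515 = 189.8850; b·c/n = 2561·94/4515 = 53.3187
OR_MH = (89.7407 + 189.8850) / (10.8571 + 53.3187) = 279.6258 / 64.1759 = 4.35718

4.36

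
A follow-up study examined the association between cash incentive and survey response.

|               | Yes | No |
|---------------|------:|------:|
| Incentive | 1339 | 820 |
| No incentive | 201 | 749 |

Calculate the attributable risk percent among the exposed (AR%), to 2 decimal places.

Cells: a = 1339, b = 820, c = 201, d = 749.
Risk in exposed = 1339/2159 = 0.62019; risk in unexposed = 201/950 = 0.21158.
RR = 0.62019/0.21158 = 2.93127
AR% = (RR − 1)/RR × 100 = (2.93127 − 1)/2.93127 × 100 = 65.8851%

65.89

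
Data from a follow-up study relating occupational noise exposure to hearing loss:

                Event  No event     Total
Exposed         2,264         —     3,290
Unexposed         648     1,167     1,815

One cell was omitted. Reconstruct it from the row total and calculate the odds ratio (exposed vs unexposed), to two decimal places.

3.97

The missing cell is in the exposed row: 3290 − 2264 = 1026.
So a = 2264, b = 1026, c = 648, d = 1167.
OR = (a·d)/(b·c) = (2264 × 1167) / (1026 × 648) = 2642088 / 664848 = 3.97397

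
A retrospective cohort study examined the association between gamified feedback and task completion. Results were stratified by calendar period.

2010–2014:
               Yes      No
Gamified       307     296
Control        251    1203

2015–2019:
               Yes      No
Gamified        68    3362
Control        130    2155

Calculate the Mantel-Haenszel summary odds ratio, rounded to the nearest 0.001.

1.822

OR_MH = Σ(aᵢdᵢ/nᵢ) / Σ(bᵢcᵢ/nᵢ), where nᵢ is the stratum total.
Stratum 1 (2010–2014): n = 2057; a·d/n = 307·1203/2057 = 179.5435; b·c/n = 296·251/2057 = 36.1186
Stratum 2 (2015–2019): n = 5715; a·d/n = 68·2155/5715 = 25.6413; b·c/n = 3362·130/5715 = 76.4759
OR_MH = (179.5435 + 25.6413) / (36.1186 + 76.4759) = 205.1848 / 112.5946 = 1.82233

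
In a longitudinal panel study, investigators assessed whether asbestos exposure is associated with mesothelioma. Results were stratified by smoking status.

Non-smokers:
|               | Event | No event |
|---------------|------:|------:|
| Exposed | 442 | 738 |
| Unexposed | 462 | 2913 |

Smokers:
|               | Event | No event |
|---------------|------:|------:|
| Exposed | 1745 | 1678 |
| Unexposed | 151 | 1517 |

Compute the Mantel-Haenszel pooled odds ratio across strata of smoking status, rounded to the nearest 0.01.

OR_MH = Σ(aᵢdᵢ/nᵢ) / Σ(bᵢcᵢ/nᵢ), where nᵢ is the stratum total.
Stratum 1 (Non-smokers): n = 4555; a·d/n = 442·2913/4555 = 282.6665; b·c/n = 738·462/4555 = 74.8531
Stratum 2 (Smokers): n = 5091; a·d/n = 1745·1517/5091 = 519.9696; b·c/n = 1678·151/5091 = 49.7698
OR_MH = (282.6665 + 519.9696) / (74.8531 + 49.7698) = 802.6361 / 124.6229 = 6.44052

6.44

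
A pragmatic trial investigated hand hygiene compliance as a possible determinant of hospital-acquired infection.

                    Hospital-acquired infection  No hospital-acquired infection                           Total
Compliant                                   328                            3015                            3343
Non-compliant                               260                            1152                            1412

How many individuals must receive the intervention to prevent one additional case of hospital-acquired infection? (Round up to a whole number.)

Risk in treated group = 328/3343 = 0.09812; risk in control = 260/1412 = 0.18414.
Absolute risk reduction = 0.18414 − 0.09812 = 0.08602
NNT = 1 / ARR = 1 / 0.08602 = 11.625 → round up → 12

12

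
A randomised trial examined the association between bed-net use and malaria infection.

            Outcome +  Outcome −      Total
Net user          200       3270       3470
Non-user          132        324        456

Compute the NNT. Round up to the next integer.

Risk in treated group = 200/3470 = 0.05764; risk in control = 132/456 = 0.28947.
Absolute risk reduction = 0.28947 − 0.05764 = 0.23184
NNT = 1 / ARR = 1 / 0.23184 = 4.313 → round up → 5

5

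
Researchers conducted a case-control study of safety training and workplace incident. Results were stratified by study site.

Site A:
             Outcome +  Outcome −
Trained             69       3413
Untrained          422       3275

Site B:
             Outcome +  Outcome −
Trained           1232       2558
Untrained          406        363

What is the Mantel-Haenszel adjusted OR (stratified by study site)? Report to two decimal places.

0.30

OR_MH = Σ(aᵢdᵢ/nᵢ) / Σ(bᵢcᵢ/nᵢ), where nᵢ is the stratum total.
Stratum 1 (Site A): n = 7179; a·d/n = 69·3275/7179 = 31.4772; b·c/n = 3413·422/7179 = 200.6249
Stratum 2 (Site B): n = 4559; a·d/n = 1232·363/4559 = 98.0952; b·c/n = 2558·406/4559 = 227.8017
OR_MH = (31.4772 + 98.0952) / (200.6249 + 227.8017) = 129.5724 / 428.4266 = 0.30244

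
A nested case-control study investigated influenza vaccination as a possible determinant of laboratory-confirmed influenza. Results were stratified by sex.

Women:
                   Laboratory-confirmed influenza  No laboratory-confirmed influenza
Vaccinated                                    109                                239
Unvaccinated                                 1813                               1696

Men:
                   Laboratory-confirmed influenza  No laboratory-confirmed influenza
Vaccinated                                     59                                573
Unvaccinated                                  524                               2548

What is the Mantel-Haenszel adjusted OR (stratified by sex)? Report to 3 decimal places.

0.458

OR_MH = Σ(aᵢdᵢ/nᵢ) / Σ(bᵢcᵢ/nᵢ), where nᵢ is the stratum total.
Stratum 1 (Women): n = 3857; a·d/n = 109·1696/3857 = 47.9295; b·c/n = 239·1813/3857 = 112.3430
Stratum 2 (Men): n = 3704; a·d/n = 59·2548/3704 = 40.5864; b·c/n = 573·524/3704 = 81.0616
OR_MH = (47.9295 + 40.5864) / (112.3430 + 81.0616) = 88.5159 / 193.4046 = 0.45767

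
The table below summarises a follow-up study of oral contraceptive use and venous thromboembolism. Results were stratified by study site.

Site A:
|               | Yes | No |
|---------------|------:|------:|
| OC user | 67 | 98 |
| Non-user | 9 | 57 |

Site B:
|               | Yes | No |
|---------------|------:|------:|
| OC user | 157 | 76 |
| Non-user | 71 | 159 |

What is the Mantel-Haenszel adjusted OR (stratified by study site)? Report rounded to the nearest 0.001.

4.553

OR_MH = Σ(aᵢdᵢ/nᵢ) / Σ(bᵢcᵢ/nᵢ), where nᵢ is the stratum total.
Stratum 1 (Site A): n = 231; a·d/n = 67·57/231 = 16.5325; b·c/n = 98·9/231 = 3.8182
Stratum 2 (Site B): n = 463; a·d/n = 157·159/463 = 53.9158; b·c/n = 76·71/463 = 11.6544
OR_MH = (16.5325 + 53.9158) / (3.8182 + 11.6544) = 70.4482 / 15.4726 = 4.55309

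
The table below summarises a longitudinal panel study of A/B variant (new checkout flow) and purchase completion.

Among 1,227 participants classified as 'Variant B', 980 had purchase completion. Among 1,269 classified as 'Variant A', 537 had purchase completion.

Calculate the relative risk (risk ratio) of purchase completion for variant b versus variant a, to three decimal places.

From the description: a = 980, b = 247, c = 537, d = 732.
Risk in exposed = 980/1227 = 0.79870; risk in unexposed = 537/1269 = 0.42317.
RR = 0.79870 / 0.42317 = 1.88742
The risk among the exposed is 1.89 times that among the unexposed.

1.887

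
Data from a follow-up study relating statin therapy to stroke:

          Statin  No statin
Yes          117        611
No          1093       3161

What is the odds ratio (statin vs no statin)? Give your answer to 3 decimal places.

0.554

Reading the table with exposure as columns: a = 117 (Statin, case), b = 1093 (Statin, non-case), c = 611 (No statin, case), d = 3161.
OR = (a·d)/(b·c) = (117 × 3161) / (1093 × 611) = 369837 / 667823 = 0.55379
Exposure is associated with lower odds of stroke (OR = 0.55 < 1).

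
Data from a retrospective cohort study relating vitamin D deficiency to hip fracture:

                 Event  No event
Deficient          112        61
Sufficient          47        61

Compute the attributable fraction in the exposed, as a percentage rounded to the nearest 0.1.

Cells: a = 112, b = 61, c = 47, d = 61.
Risk in exposed = 112/173 = 0.64740; risk in unexposed = 47/108 = 0.43519.
RR = 0.64740/0.43519 = 1.48764
AR% = (RR − 1)/RR × 100 = (1.48764 − 1)/1.48764 × 100 = 32.7794%

32.8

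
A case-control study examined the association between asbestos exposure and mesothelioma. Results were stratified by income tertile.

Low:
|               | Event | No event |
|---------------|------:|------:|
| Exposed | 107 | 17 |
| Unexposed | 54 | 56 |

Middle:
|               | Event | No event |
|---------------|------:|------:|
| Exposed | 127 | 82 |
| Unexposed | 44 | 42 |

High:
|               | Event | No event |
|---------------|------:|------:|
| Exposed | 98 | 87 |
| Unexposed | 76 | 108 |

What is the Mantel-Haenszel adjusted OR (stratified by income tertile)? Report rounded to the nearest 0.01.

2.12

OR_MH = Σ(aᵢdᵢ/nᵢ) / Σ(bᵢcᵢ/nᵢ), where nᵢ is the stratum total.
Stratum 1 (Low): n = 234; a·d/n = 107·56/234 = 25.6068; b·c/n = 17·54/234 = 3.9231
Stratum 2 (Middle): n = 295; a·d/n = 127·42/295 = 18.0814; b·c/n = 82·44/295 = 12.2305
Stratum 3 (High): n = 369; a·d/n = 98·108/369 = 28.6829; b·c/n = 87·76/369 = 17.9187
OR_MH = (25.6068 + 18.0814 + 28.6829) / (3.9231 + 12.2305 + 17.9187) = 72.3711 / 34.0723 = 2.12405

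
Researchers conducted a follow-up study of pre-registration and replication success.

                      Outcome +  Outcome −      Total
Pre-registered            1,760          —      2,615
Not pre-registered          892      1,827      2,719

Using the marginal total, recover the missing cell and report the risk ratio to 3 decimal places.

2.052

The missing cell is in the exposed row: 2615 − 1760 = 855.
So a = 1760, b = 855, c = 892, d = 1827.
RR = [a/(a+b)] / [c/(c+d)] = (1760/2615) / (892/2719) = 0.67304/0.32806 = 2.05157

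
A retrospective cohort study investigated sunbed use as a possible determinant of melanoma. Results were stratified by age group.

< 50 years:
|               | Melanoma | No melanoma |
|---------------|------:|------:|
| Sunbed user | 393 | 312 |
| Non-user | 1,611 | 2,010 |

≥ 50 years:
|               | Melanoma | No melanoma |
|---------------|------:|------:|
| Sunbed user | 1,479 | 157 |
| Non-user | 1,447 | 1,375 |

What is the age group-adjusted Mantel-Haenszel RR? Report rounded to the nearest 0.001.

RR_MH = Σ(aᵢ·n₀ᵢ/nᵢ) / Σ(cᵢ·n₁ᵢ/nᵢ), with n₁ᵢ = aᵢ+bᵢ (exposed), n₀ᵢ = cᵢ+dᵢ (unexposed), nᵢ = n₁ᵢ+n₀ᵢ.
Stratum 1 (< 50 years): n₁ = 705, n₀ = 3621, n = 4326; a·n₀/n = 393·3621/4326 = 328.9535; c·n₁/n = 1611·705/4326 = 262.5416
Stratum 2 (≥ 50 years): n₁ = 1636, n₀ = 2822, n = 4458; a·n₀/n = 1479·2822/4458 = 936.2355; c·n₁/n = 1447·1636/4458 = 531.0211
RR_MH = (328.9535 + 936.2355) / (262.5416 + 531.0211) = 1265.1891 / 793.5627 = 1.59432

1.594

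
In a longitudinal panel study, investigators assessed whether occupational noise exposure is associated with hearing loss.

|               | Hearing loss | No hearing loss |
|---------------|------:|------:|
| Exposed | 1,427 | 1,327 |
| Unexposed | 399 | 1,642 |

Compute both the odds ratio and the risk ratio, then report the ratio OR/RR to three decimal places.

1.670

Cells: a = 1427, b = 1327, c = 399, d = 1642.
OR = (1427·1642)/(1327·399) = 2343134/529473 = 4.42541
Risk in exposed = 1427/2754 = 0.51816; risk in unexposed = 399/2041 = 0.19549; RR = 2.65051
OR/RR = 4.42541 / 2.65051 = 1.66964
The outcome is not rare, so the OR lies further from 1 than the RR.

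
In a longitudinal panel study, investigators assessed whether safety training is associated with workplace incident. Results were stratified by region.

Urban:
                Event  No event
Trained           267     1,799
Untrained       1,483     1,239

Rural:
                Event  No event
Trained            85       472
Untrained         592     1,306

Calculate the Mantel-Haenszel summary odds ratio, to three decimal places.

0.170

OR_MH = Σ(aᵢdᵢ/nᵢ) / Σ(bᵢcᵢ/nᵢ), where nᵢ is the stratum total.
Stratum 1 (Urban): n = 4788; a·d/n = 267·1239/4788 = 69.0921; b·c/n = 1799·1483/4788 = 557.2091
Stratum 2 (Rural): n = 2455; a·d/n = 85·1306/2455 = 45.2179; b·c/n = 472·592/2455 = 113.8183
OR_MH = (69.0921 + 45.2179) / (557.2091 + 113.8183) = 114.3100 / 671.0274 = 0.17035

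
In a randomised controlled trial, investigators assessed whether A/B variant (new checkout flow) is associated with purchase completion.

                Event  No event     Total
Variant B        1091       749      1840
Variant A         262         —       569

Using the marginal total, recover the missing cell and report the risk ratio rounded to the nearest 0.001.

1.288

The missing cell is in the unexposed row: 569 − 262 = 307.
So a = 1091, b = 749, c = 262, d = 307.
RR = [a/(a+b)] / [c/(c+d)] = (1091/1840) / (262/569) = 0.59293/0.46046 = 1.28771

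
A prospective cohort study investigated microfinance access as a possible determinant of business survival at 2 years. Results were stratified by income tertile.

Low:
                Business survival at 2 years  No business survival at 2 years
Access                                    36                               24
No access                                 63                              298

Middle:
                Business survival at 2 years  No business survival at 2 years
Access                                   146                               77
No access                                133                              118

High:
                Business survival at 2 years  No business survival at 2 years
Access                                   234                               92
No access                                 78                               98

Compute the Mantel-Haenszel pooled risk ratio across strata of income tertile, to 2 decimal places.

1.56

RR_MH = Σ(aᵢ·n₀ᵢ/nᵢ) / Σ(cᵢ·n₁ᵢ/nᵢ), with n₁ᵢ = aᵢ+bᵢ (exposed), n₀ᵢ = cᵢ+dᵢ (unexposed), nᵢ = n₁ᵢ+n₀ᵢ.
Stratum 1 (Low): n₁ = 60, n₀ = 361, n = 421; a·n₀/n = 36·361/421 = 30.8694; c·n₁/n = 63·60/421 = 8.9786
Stratum 2 (Middle): n₁ = 223, n₀ = 251, n = 474; a·n₀/n = 146·251/474 = 77.3122; c·n₁/n = 133·223/474 = 62.5717
Stratum 3 (High): n₁ = 326, n₀ = 176, n = 502; a·n₀/n = 234·176/502 = 82.0398; c·n₁/n = 78·326/502 = 50.6534
RR_MH = (30.8694 + 77.3122 + 82.0398) / (8.9786 + 62.5717 + 50.6534) = 190.2214 / 122.2037 = 1.55659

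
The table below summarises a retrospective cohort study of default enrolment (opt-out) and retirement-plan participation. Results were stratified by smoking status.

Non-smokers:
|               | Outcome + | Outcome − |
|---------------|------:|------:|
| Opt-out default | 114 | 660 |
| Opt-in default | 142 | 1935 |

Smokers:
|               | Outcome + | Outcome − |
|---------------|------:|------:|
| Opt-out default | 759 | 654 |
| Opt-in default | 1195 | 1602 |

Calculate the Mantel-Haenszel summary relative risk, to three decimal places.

1.336

RR_MH = Σ(aᵢ·n₀ᵢ/nᵢ) / Σ(cᵢ·n₁ᵢ/nᵢ), with n₁ᵢ = aᵢ+bᵢ (exposed), n₀ᵢ = cᵢ+dᵢ (unexposed), nᵢ = n₁ᵢ+n₀ᵢ.
Stratum 1 (Non-smokers): n₁ = 774, n₀ = 2077, n = 2851; a·n₀/n = 114·2077/2851 = 83.0509; c·n₁/n = 142·774/2851 = 38.5507
Stratum 2 (Smokers): n₁ = 1413, n₀ = 2797, n = 4210; a·n₀/n = 759·2797/4210 = 504.2572; c·n₁/n = 1195·1413/4210 = 401.0772
RR_MH = (83.0509 + 504.2572) / (38.5507 + 401.0772) = 587.3081 / 439.6279 = 1.33592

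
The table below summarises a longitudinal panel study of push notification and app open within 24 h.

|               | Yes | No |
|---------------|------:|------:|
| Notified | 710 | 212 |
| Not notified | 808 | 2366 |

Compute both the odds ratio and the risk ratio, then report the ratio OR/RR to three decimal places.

3.242

Cells: a = 710, b = 212, c = 808, d = 2366.
OR = (710·2366)/(212·808) = 1679860/171296 = 9.80677
Risk in exposed = 710/922 = 0.77007; risk in unexposed = 808/3174 = 0.25457; RR = 3.02498
OR/RR = 9.80677 / 3.02498 = 3.24192
The outcome is not rare, so the OR lies further from 1 than the RR.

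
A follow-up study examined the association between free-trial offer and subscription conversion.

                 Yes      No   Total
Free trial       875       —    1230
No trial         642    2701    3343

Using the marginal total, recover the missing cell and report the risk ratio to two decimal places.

3.70

The missing cell is in the exposed row: 1230 − 875 = 355.
So a = 875, b = 355, c = 642, d = 2701.
RR = [a/(a+b)] / [c/(c+d)] = (875/1230) / (642/3343) = 0.71138/0.19204 = 3.70428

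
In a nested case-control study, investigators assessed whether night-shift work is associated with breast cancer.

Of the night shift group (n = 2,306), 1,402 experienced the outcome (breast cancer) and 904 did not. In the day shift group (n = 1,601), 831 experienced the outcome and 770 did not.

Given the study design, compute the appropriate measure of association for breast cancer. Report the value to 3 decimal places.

1.437

From the description: a = 1402, b = 904, c = 831, d = 770.
This is a nested case-control study: participants were sampled on outcome status, so risks in the source population cannot be estimated directly — relative risk is not valid here. The odds ratio is the appropriate measure.
OR = (a·d)/(b·c) = (1402 × 770) / (904 × 831) = 1079540 / 751224 = 1.43704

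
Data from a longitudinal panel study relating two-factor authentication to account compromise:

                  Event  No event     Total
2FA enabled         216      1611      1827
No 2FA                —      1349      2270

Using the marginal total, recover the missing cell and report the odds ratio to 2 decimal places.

The missing cell is in the unexposed row: 2270 − 1349 = 921.
So a = 216, b = 1611, c = 921, d = 1349.
OR = (a·d)/(b·c) = (216 × 1349) / (1611 × 921) = 291384 / 1483731 = 0.19639

0.20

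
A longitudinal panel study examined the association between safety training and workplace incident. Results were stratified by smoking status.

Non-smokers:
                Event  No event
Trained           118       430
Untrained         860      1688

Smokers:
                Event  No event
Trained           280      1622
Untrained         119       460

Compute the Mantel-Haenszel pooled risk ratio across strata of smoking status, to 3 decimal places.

0.667

RR_MH = Σ(aᵢ·n₀ᵢ/nᵢ) / Σ(cᵢ·n₁ᵢ/nᵢ), with n₁ᵢ = aᵢ+bᵢ (exposed), n₀ᵢ = cᵢ+dᵢ (unexposed), nᵢ = n₁ᵢ+n₀ᵢ.
Stratum 1 (Non-smokers): n₁ = 548, n₀ = 2548, n = 3096; a·n₀/n = 118·2548/3096 = 97.1137; c·n₁/n = 860·548/3096 = 152.2222
Stratum 2 (Smokers): n₁ = 1902, n₀ = 579, n = 2481; a·n₀/n = 280·579/2481 = 65.3446; c·n₁/n = 119·1902/2481 = 91.2285
RR_MH = (97.1137 + 65.3446) / (152.2222 + 91.2285) = 162.4583 / 243.4508 = 0.66731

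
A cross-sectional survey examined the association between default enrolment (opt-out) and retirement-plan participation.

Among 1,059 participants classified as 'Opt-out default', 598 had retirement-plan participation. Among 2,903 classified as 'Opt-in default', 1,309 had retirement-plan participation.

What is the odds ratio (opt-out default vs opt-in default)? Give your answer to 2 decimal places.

1.58

From the description: a = 598, b = 461, c = 1309, d = 1594.
OR = (a·d)/(b·c) = (598 × 1594) / (461 × 1309) = 953212 / 603449 = 1.57961
The odds of retirement-plan participation are about 1.58 times as high in the opt-out default group.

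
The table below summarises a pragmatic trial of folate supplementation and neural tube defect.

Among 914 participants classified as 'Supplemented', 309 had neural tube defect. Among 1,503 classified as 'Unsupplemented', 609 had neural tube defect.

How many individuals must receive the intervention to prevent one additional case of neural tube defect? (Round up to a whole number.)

Risk in treated group = 309/914 = 0.33807; risk in control = 609/1503 = 0.40519.
Absolute risk reduction = 0.40519 − 0.33807 = 0.06712
NNT = 1 / ARR = 1 / 0.06712 = 14.900 → round up → 15

15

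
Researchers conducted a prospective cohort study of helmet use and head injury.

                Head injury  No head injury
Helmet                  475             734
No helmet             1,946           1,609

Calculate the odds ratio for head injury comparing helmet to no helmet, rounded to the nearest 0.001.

0.535

Cells: a = 475, b = 734, c = 1946, d = 1609.
OR = (a·d)/(b·c) = (475 × 1609) / (734 × 1946) = 764275 / 1428364 = 0.53507
Exposure is associated with lower odds of head injury (OR = 0.54 < 1).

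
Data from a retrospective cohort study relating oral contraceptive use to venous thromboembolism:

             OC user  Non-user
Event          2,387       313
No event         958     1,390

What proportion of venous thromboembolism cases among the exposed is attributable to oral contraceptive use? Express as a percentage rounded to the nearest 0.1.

74.2

Reading the table with exposure as columns: a = 2387 (OC user, case), b = 958 (OC user, non-case), c = 313 (Non-user, case), d = 1390.
Risk in exposed = 2387/3345 = 0.71360; risk in unexposed = 313/1703 = 0.18379.
RR = 0.71360/0.18379 = 3.88264
AR% = (RR − 1)/RR × 100 = (3.88264 − 1)/3.88264 × 100 = 74.2443%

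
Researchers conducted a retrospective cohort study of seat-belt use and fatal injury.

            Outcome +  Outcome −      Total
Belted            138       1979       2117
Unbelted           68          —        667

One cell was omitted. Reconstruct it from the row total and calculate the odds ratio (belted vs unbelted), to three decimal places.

The missing cell is in the unexposed row: 667 − 68 = 599.
So a = 138, b = 1979, c = 68, d = 599.
OR = (a·d)/(b·c) = (138 × 599) / (1979 × 68) = 82662 / 134572 = 0.61426

0.614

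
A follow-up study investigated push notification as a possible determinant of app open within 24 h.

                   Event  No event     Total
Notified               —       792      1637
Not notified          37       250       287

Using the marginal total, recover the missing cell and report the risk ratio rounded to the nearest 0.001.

The missing cell is in the exposed row: 1637 − 792 = 845.
So a = 845, b = 792, c = 37, d = 250.
RR = [a/(a+b)] / [c/(c+d)] = (845/1637) / (37/287) = 0.51619/0.12892 = 4.00395

4.004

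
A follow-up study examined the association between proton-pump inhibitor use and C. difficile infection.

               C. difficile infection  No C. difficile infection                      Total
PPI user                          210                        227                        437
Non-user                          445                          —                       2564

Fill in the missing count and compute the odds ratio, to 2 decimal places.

4.41

The missing cell is in the unexposed row: 2564 − 445 = 2119.
So a = 210, b = 227, c = 445, d = 2119.
OR = (a·d)/(b·c) = (210 × 2119) / (227 × 445) = 444990 / 101015 = 4.40519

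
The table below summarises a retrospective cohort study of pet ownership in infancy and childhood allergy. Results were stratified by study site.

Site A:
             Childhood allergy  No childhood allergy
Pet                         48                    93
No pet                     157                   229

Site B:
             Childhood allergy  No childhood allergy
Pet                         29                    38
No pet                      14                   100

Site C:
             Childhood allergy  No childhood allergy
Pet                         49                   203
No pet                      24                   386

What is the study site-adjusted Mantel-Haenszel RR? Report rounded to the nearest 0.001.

RR_MH = Σ(aᵢ·n₀ᵢ/nᵢ) / Σ(cᵢ·n₁ᵢ/nᵢ), with n₁ᵢ = aᵢ+bᵢ (exposed), n₀ᵢ = cᵢ+dᵢ (unexposed), nᵢ = n₁ᵢ+n₀ᵢ.
Stratum 1 (Site A): n₁ = 141, n₀ = 386, n = 527; a·n₀/n = 48·386/527 = 35.1575; c·n₁/n = 157·141/527 = 42.0057
Stratum 2 (Site B): n₁ = 67, n₀ = 114, n = 181; a·n₀/n = 29·114/181 = 18.2652; c·n₁/n = 14·67/181 = 5.1823
Stratum 3 (Site C): n₁ = 252, n₀ = 410, n = 662; a·n₀/n = 49·410/662 = 30.3474; c·n₁/n = 24·252/662 = 9.1360
RR_MH = (35.1575 + 18.2652 + 30.3474) / (42.0057 + 5.1823 + 9.1360) = 83.7701 / 56.3240 = 1.48729

1.487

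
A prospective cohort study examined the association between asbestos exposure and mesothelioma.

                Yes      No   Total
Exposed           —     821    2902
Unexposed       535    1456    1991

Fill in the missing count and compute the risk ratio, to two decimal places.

The missing cell is in the exposed row: 2902 − 821 = 2081.
So a = 2081, b = 821, c = 535, d = 1456.
RR = [a/(a+b)] / [c/(c+d)] = (2081/2902) / (535/1991) = 0.71709/0.26871 = 2.66865

2.67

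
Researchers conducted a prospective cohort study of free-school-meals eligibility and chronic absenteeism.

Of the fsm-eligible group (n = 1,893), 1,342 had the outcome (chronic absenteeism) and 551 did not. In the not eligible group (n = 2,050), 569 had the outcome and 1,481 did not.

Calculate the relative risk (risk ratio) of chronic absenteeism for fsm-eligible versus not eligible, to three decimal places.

2.554

From the description: a = 1342, b = 551, c = 569, d = 1481.
Risk in exposed = 1342/1893 = 0.70893; risk in unexposed = 569/2050 = 0.27756.
RR = 0.70893 / 0.27756 = 2.55413
The risk among the exposed is 2.55 times that among the unexposed.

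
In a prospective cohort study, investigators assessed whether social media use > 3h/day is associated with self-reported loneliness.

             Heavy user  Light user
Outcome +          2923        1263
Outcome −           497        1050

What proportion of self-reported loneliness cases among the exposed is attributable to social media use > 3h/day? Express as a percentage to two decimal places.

Reading the table with exposure as columns: a = 2923 (Heavy user, case), b = 497 (Heavy user, non-case), c = 1263 (Light user, case), d = 1050.
Risk in exposed = 2923/3420 = 0.85468; risk in unexposed = 1263/2313 = 0.54604.
RR = 0.85468/0.54604 = 1.56522
AR% = (RR − 1)/RR × 100 = (1.56522 − 1)/1.56522 × 100 = 36.1112%

36.11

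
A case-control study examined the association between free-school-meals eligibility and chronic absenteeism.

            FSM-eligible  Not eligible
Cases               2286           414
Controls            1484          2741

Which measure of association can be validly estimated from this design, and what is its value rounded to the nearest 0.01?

Reading the table with exposure as columns: a = 2286 (FSM-eligible, case), b = 1484 (FSM-eligible, non-case), c = 414 (Not eligible, case), d = 2741.
This is a case-control study: participants were sampled on outcome status, so risks in the source population cannot be estimated directly — relative risk is not valid here. The odds ratio is the appropriate measure.
OR = (a·d)/(b·c) = (2286 × 2741) / (1484 × 414) = 6265926 / 614376 = 10.19885

10.20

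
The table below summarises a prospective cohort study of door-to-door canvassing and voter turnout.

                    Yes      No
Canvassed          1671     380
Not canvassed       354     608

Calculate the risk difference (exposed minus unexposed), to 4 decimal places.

0.4467

Cells: a = 1671, b = 380, c = 354, d = 608.
Risk in exposed = 1671/2051 = 0.814725; risk in unexposed = 354/962 = 0.367983.
Risk difference = 0.814725 − 0.367983 = 0.446741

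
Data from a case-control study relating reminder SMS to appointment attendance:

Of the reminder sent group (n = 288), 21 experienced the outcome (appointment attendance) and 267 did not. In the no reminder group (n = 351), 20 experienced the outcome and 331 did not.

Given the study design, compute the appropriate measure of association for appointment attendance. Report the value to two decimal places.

From the description: a = 21, b = 267, c = 20, d = 331.
This is a case-control study: participants were sampled on outcome status, so risks in the source population cannot be estimated directly — relative risk is not valid here. The odds ratio is the appropriate measure.
OR = (a·d)/(b·c) = (21 × 331) / (267 × 20) = 6951 / 5340 = 1.30169

1.30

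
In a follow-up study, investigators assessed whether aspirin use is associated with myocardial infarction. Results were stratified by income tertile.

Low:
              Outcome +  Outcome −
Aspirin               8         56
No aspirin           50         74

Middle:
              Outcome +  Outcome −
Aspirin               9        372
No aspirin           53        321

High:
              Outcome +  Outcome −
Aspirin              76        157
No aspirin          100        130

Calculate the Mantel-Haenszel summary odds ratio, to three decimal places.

0.378

OR_MH = Σ(aᵢdᵢ/nᵢ) / Σ(bᵢcᵢ/nᵢ), where nᵢ is the stratum total.
Stratum 1 (Low): n = 188; a·d/n = 8·74/188 = 3.1489; b·c/n = 56·50/188 = 14.8936
Stratum 2 (Middle): n = 755; a·d/n = 9·321/755 = 3.8265; b·c/n = 372·53/755 = 26.1139
Stratum 3 (High): n = 463; a·d/n = 76·130/463 = 21.3391; b·c/n = 157·100/463 = 33.9093
OR_MH = (3.1489 + 3.8265 + 21.3391) / (14.8936 + 26.1139 + 33.9093) = 28.3145 / 74.9168 = 0.37795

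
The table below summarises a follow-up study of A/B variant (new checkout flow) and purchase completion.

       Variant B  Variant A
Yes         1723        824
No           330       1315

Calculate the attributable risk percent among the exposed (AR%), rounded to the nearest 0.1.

Reading the table with exposure as columns: a = 1723 (Variant B, case), b = 330 (Variant B, non-case), c = 824 (Variant A, case), d = 1315.
Risk in exposed = 1723/2053 = 0.83926; risk in unexposed = 824/2139 = 0.38523.
RR = 0.83926/0.38523 = 2.17861
AR% = (RR − 1)/RR × 100 = (2.17861 − 1)/2.17861 × 100 = 54.0992%

54.1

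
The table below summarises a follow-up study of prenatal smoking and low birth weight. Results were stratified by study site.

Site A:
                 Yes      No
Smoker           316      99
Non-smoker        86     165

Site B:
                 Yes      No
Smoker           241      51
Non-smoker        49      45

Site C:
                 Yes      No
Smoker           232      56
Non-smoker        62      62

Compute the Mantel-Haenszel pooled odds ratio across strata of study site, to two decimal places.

OR_MH = Σ(aᵢdᵢ/nᵢ) / Σ(bᵢcᵢ/nᵢ), where nᵢ is the stratum total.
Stratum 1 (Site A): n = 666; a·d/n = 316·165/666 = 78.2883; b·c/n = 99·86/666 = 12.7838
Stratum 2 (Site B): n = 386; a·d/n = 241·45/386 = 28.0959; b·c/n = 51·49/386 = 6.4741
Stratum 3 (Site C): n = 412; a·d/n = 232·62/412 = 34.9126; b·c/n = 56·62/412 = 8.4272
OR_MH = (78.2883 + 28.0959 + 34.9126) / (12.7838 + 6.4741 + 8.4272) = 141.2968 / 27.6851 = 5.10372

5.10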